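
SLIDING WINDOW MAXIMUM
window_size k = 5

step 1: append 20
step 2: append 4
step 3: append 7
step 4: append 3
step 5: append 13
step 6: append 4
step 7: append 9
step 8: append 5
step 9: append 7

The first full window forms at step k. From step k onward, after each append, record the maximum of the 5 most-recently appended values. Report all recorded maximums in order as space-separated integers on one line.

Answer: 20 13 13 13 13

Derivation:
step 1: append 20 -> window=[20] (not full yet)
step 2: append 4 -> window=[20, 4] (not full yet)
step 3: append 7 -> window=[20, 4, 7] (not full yet)
step 4: append 3 -> window=[20, 4, 7, 3] (not full yet)
step 5: append 13 -> window=[20, 4, 7, 3, 13] -> max=20
step 6: append 4 -> window=[4, 7, 3, 13, 4] -> max=13
step 7: append 9 -> window=[7, 3, 13, 4, 9] -> max=13
step 8: append 5 -> window=[3, 13, 4, 9, 5] -> max=13
step 9: append 7 -> window=[13, 4, 9, 5, 7] -> max=13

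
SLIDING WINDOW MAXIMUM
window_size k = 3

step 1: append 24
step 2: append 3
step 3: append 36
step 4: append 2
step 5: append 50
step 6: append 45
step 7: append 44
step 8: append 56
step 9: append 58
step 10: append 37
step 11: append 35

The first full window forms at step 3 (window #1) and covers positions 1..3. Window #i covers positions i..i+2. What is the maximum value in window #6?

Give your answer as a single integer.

Answer: 56

Derivation:
step 1: append 24 -> window=[24] (not full yet)
step 2: append 3 -> window=[24, 3] (not full yet)
step 3: append 36 -> window=[24, 3, 36] -> max=36
step 4: append 2 -> window=[3, 36, 2] -> max=36
step 5: append 50 -> window=[36, 2, 50] -> max=50
step 6: append 45 -> window=[2, 50, 45] -> max=50
step 7: append 44 -> window=[50, 45, 44] -> max=50
step 8: append 56 -> window=[45, 44, 56] -> max=56
Window #6 max = 56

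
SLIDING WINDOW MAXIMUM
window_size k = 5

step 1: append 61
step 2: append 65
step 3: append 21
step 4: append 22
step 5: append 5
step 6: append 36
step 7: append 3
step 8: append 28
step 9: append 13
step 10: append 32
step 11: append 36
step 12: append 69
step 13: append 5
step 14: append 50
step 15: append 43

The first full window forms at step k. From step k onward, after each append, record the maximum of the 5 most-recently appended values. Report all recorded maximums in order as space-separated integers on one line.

step 1: append 61 -> window=[61] (not full yet)
step 2: append 65 -> window=[61, 65] (not full yet)
step 3: append 21 -> window=[61, 65, 21] (not full yet)
step 4: append 22 -> window=[61, 65, 21, 22] (not full yet)
step 5: append 5 -> window=[61, 65, 21, 22, 5] -> max=65
step 6: append 36 -> window=[65, 21, 22, 5, 36] -> max=65
step 7: append 3 -> window=[21, 22, 5, 36, 3] -> max=36
step 8: append 28 -> window=[22, 5, 36, 3, 28] -> max=36
step 9: append 13 -> window=[5, 36, 3, 28, 13] -> max=36
step 10: append 32 -> window=[36, 3, 28, 13, 32] -> max=36
step 11: append 36 -> window=[3, 28, 13, 32, 36] -> max=36
step 12: append 69 -> window=[28, 13, 32, 36, 69] -> max=69
step 13: append 5 -> window=[13, 32, 36, 69, 5] -> max=69
step 14: append 50 -> window=[32, 36, 69, 5, 50] -> max=69
step 15: append 43 -> window=[36, 69, 5, 50, 43] -> max=69

Answer: 65 65 36 36 36 36 36 69 69 69 69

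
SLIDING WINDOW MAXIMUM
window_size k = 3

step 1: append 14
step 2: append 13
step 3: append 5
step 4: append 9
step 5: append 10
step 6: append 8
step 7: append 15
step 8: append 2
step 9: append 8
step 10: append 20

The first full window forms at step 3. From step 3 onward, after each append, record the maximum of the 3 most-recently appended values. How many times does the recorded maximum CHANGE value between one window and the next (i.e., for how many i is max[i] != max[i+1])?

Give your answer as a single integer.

Answer: 4

Derivation:
step 1: append 14 -> window=[14] (not full yet)
step 2: append 13 -> window=[14, 13] (not full yet)
step 3: append 5 -> window=[14, 13, 5] -> max=14
step 4: append 9 -> window=[13, 5, 9] -> max=13
step 5: append 10 -> window=[5, 9, 10] -> max=10
step 6: append 8 -> window=[9, 10, 8] -> max=10
step 7: append 15 -> window=[10, 8, 15] -> max=15
step 8: append 2 -> window=[8, 15, 2] -> max=15
step 9: append 8 -> window=[15, 2, 8] -> max=15
step 10: append 20 -> window=[2, 8, 20] -> max=20
Recorded maximums: 14 13 10 10 15 15 15 20
Changes between consecutive maximums: 4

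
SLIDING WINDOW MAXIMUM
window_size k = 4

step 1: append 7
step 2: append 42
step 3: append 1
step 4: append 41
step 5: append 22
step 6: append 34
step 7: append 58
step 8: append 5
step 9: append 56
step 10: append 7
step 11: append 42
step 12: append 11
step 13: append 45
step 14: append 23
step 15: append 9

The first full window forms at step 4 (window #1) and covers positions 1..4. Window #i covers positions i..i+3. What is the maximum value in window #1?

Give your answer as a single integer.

step 1: append 7 -> window=[7] (not full yet)
step 2: append 42 -> window=[7, 42] (not full yet)
step 3: append 1 -> window=[7, 42, 1] (not full yet)
step 4: append 41 -> window=[7, 42, 1, 41] -> max=42
Window #1 max = 42

Answer: 42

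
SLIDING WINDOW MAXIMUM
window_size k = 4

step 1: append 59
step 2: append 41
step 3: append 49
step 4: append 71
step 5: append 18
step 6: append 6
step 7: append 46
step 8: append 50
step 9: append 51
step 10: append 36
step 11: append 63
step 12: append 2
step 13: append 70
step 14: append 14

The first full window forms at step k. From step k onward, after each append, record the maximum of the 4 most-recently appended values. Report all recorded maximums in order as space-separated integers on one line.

Answer: 71 71 71 71 50 51 51 63 63 70 70

Derivation:
step 1: append 59 -> window=[59] (not full yet)
step 2: append 41 -> window=[59, 41] (not full yet)
step 3: append 49 -> window=[59, 41, 49] (not full yet)
step 4: append 71 -> window=[59, 41, 49, 71] -> max=71
step 5: append 18 -> window=[41, 49, 71, 18] -> max=71
step 6: append 6 -> window=[49, 71, 18, 6] -> max=71
step 7: append 46 -> window=[71, 18, 6, 46] -> max=71
step 8: append 50 -> window=[18, 6, 46, 50] -> max=50
step 9: append 51 -> window=[6, 46, 50, 51] -> max=51
step 10: append 36 -> window=[46, 50, 51, 36] -> max=51
step 11: append 63 -> window=[50, 51, 36, 63] -> max=63
step 12: append 2 -> window=[51, 36, 63, 2] -> max=63
step 13: append 70 -> window=[36, 63, 2, 70] -> max=70
step 14: append 14 -> window=[63, 2, 70, 14] -> max=70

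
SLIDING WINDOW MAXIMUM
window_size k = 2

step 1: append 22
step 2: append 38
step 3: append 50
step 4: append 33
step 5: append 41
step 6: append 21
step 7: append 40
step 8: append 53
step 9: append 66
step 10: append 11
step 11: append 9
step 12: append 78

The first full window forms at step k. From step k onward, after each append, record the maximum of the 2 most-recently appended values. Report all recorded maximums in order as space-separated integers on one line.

Answer: 38 50 50 41 41 40 53 66 66 11 78

Derivation:
step 1: append 22 -> window=[22] (not full yet)
step 2: append 38 -> window=[22, 38] -> max=38
step 3: append 50 -> window=[38, 50] -> max=50
step 4: append 33 -> window=[50, 33] -> max=50
step 5: append 41 -> window=[33, 41] -> max=41
step 6: append 21 -> window=[41, 21] -> max=41
step 7: append 40 -> window=[21, 40] -> max=40
step 8: append 53 -> window=[40, 53] -> max=53
step 9: append 66 -> window=[53, 66] -> max=66
step 10: append 11 -> window=[66, 11] -> max=66
step 11: append 9 -> window=[11, 9] -> max=11
step 12: append 78 -> window=[9, 78] -> max=78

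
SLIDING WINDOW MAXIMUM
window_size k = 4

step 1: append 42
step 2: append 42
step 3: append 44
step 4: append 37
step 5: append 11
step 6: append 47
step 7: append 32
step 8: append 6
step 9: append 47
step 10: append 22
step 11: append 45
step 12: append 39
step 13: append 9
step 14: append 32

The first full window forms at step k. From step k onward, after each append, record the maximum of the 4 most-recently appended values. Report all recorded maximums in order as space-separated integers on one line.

step 1: append 42 -> window=[42] (not full yet)
step 2: append 42 -> window=[42, 42] (not full yet)
step 3: append 44 -> window=[42, 42, 44] (not full yet)
step 4: append 37 -> window=[42, 42, 44, 37] -> max=44
step 5: append 11 -> window=[42, 44, 37, 11] -> max=44
step 6: append 47 -> window=[44, 37, 11, 47] -> max=47
step 7: append 32 -> window=[37, 11, 47, 32] -> max=47
step 8: append 6 -> window=[11, 47, 32, 6] -> max=47
step 9: append 47 -> window=[47, 32, 6, 47] -> max=47
step 10: append 22 -> window=[32, 6, 47, 22] -> max=47
step 11: append 45 -> window=[6, 47, 22, 45] -> max=47
step 12: append 39 -> window=[47, 22, 45, 39] -> max=47
step 13: append 9 -> window=[22, 45, 39, 9] -> max=45
step 14: append 32 -> window=[45, 39, 9, 32] -> max=45

Answer: 44 44 47 47 47 47 47 47 47 45 45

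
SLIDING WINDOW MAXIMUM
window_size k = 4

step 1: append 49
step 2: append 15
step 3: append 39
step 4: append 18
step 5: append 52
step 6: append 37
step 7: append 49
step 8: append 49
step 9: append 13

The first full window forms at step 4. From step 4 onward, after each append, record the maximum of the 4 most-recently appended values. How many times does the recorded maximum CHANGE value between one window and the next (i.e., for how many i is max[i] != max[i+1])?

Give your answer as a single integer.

step 1: append 49 -> window=[49] (not full yet)
step 2: append 15 -> window=[49, 15] (not full yet)
step 3: append 39 -> window=[49, 15, 39] (not full yet)
step 4: append 18 -> window=[49, 15, 39, 18] -> max=49
step 5: append 52 -> window=[15, 39, 18, 52] -> max=52
step 6: append 37 -> window=[39, 18, 52, 37] -> max=52
step 7: append 49 -> window=[18, 52, 37, 49] -> max=52
step 8: append 49 -> window=[52, 37, 49, 49] -> max=52
step 9: append 13 -> window=[37, 49, 49, 13] -> max=49
Recorded maximums: 49 52 52 52 52 49
Changes between consecutive maximums: 2

Answer: 2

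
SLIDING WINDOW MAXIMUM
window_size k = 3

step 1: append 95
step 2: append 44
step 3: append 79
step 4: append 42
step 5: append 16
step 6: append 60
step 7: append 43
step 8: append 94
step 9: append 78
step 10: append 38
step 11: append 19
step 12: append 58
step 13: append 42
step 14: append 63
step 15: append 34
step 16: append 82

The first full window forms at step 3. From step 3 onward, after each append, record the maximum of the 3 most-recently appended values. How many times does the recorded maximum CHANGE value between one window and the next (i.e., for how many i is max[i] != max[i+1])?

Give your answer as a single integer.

Answer: 7

Derivation:
step 1: append 95 -> window=[95] (not full yet)
step 2: append 44 -> window=[95, 44] (not full yet)
step 3: append 79 -> window=[95, 44, 79] -> max=95
step 4: append 42 -> window=[44, 79, 42] -> max=79
step 5: append 16 -> window=[79, 42, 16] -> max=79
step 6: append 60 -> window=[42, 16, 60] -> max=60
step 7: append 43 -> window=[16, 60, 43] -> max=60
step 8: append 94 -> window=[60, 43, 94] -> max=94
step 9: append 78 -> window=[43, 94, 78] -> max=94
step 10: append 38 -> window=[94, 78, 38] -> max=94
step 11: append 19 -> window=[78, 38, 19] -> max=78
step 12: append 58 -> window=[38, 19, 58] -> max=58
step 13: append 42 -> window=[19, 58, 42] -> max=58
step 14: append 63 -> window=[58, 42, 63] -> max=63
step 15: append 34 -> window=[42, 63, 34] -> max=63
step 16: append 82 -> window=[63, 34, 82] -> max=82
Recorded maximums: 95 79 79 60 60 94 94 94 78 58 58 63 63 82
Changes between consecutive maximums: 7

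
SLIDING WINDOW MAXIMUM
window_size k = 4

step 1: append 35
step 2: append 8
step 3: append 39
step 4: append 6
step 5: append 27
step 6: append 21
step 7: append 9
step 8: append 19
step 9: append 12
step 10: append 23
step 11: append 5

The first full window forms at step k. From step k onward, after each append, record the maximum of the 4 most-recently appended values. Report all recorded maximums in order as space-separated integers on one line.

Answer: 39 39 39 27 27 21 23 23

Derivation:
step 1: append 35 -> window=[35] (not full yet)
step 2: append 8 -> window=[35, 8] (not full yet)
step 3: append 39 -> window=[35, 8, 39] (not full yet)
step 4: append 6 -> window=[35, 8, 39, 6] -> max=39
step 5: append 27 -> window=[8, 39, 6, 27] -> max=39
step 6: append 21 -> window=[39, 6, 27, 21] -> max=39
step 7: append 9 -> window=[6, 27, 21, 9] -> max=27
step 8: append 19 -> window=[27, 21, 9, 19] -> max=27
step 9: append 12 -> window=[21, 9, 19, 12] -> max=21
step 10: append 23 -> window=[9, 19, 12, 23] -> max=23
step 11: append 5 -> window=[19, 12, 23, 5] -> max=23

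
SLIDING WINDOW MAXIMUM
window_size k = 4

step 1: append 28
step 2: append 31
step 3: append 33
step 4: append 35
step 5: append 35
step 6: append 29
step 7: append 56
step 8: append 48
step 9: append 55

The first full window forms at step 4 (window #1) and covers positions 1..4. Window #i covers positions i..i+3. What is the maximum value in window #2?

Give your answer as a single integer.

step 1: append 28 -> window=[28] (not full yet)
step 2: append 31 -> window=[28, 31] (not full yet)
step 3: append 33 -> window=[28, 31, 33] (not full yet)
step 4: append 35 -> window=[28, 31, 33, 35] -> max=35
step 5: append 35 -> window=[31, 33, 35, 35] -> max=35
Window #2 max = 35

Answer: 35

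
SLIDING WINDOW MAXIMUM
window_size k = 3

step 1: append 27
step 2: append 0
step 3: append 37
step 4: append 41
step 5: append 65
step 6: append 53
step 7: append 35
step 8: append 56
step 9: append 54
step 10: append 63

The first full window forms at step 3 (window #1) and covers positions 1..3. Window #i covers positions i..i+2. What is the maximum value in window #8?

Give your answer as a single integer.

Answer: 63

Derivation:
step 1: append 27 -> window=[27] (not full yet)
step 2: append 0 -> window=[27, 0] (not full yet)
step 3: append 37 -> window=[27, 0, 37] -> max=37
step 4: append 41 -> window=[0, 37, 41] -> max=41
step 5: append 65 -> window=[37, 41, 65] -> max=65
step 6: append 53 -> window=[41, 65, 53] -> max=65
step 7: append 35 -> window=[65, 53, 35] -> max=65
step 8: append 56 -> window=[53, 35, 56] -> max=56
step 9: append 54 -> window=[35, 56, 54] -> max=56
step 10: append 63 -> window=[56, 54, 63] -> max=63
Window #8 max = 63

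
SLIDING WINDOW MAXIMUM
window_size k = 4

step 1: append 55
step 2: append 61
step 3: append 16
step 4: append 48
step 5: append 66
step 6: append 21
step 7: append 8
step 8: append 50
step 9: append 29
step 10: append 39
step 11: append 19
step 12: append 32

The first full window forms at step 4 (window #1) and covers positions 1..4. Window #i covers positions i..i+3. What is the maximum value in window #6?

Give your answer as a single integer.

Answer: 50

Derivation:
step 1: append 55 -> window=[55] (not full yet)
step 2: append 61 -> window=[55, 61] (not full yet)
step 3: append 16 -> window=[55, 61, 16] (not full yet)
step 4: append 48 -> window=[55, 61, 16, 48] -> max=61
step 5: append 66 -> window=[61, 16, 48, 66] -> max=66
step 6: append 21 -> window=[16, 48, 66, 21] -> max=66
step 7: append 8 -> window=[48, 66, 21, 8] -> max=66
step 8: append 50 -> window=[66, 21, 8, 50] -> max=66
step 9: append 29 -> window=[21, 8, 50, 29] -> max=50
Window #6 max = 50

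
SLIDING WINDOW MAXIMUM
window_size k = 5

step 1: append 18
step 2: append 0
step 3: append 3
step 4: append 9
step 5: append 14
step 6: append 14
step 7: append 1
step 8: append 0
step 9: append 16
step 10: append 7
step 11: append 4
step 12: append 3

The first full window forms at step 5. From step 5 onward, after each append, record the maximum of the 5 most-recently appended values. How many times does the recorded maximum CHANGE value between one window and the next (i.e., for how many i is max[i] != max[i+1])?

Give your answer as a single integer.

step 1: append 18 -> window=[18] (not full yet)
step 2: append 0 -> window=[18, 0] (not full yet)
step 3: append 3 -> window=[18, 0, 3] (not full yet)
step 4: append 9 -> window=[18, 0, 3, 9] (not full yet)
step 5: append 14 -> window=[18, 0, 3, 9, 14] -> max=18
step 6: append 14 -> window=[0, 3, 9, 14, 14] -> max=14
step 7: append 1 -> window=[3, 9, 14, 14, 1] -> max=14
step 8: append 0 -> window=[9, 14, 14, 1, 0] -> max=14
step 9: append 16 -> window=[14, 14, 1, 0, 16] -> max=16
step 10: append 7 -> window=[14, 1, 0, 16, 7] -> max=16
step 11: append 4 -> window=[1, 0, 16, 7, 4] -> max=16
step 12: append 3 -> window=[0, 16, 7, 4, 3] -> max=16
Recorded maximums: 18 14 14 14 16 16 16 16
Changes between consecutive maximums: 2

Answer: 2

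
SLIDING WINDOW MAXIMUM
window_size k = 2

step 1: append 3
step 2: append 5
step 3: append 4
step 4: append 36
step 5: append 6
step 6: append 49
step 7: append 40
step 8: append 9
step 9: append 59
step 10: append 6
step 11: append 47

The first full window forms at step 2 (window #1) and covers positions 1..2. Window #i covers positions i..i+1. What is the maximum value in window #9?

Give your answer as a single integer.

step 1: append 3 -> window=[3] (not full yet)
step 2: append 5 -> window=[3, 5] -> max=5
step 3: append 4 -> window=[5, 4] -> max=5
step 4: append 36 -> window=[4, 36] -> max=36
step 5: append 6 -> window=[36, 6] -> max=36
step 6: append 49 -> window=[6, 49] -> max=49
step 7: append 40 -> window=[49, 40] -> max=49
step 8: append 9 -> window=[40, 9] -> max=40
step 9: append 59 -> window=[9, 59] -> max=59
step 10: append 6 -> window=[59, 6] -> max=59
Window #9 max = 59

Answer: 59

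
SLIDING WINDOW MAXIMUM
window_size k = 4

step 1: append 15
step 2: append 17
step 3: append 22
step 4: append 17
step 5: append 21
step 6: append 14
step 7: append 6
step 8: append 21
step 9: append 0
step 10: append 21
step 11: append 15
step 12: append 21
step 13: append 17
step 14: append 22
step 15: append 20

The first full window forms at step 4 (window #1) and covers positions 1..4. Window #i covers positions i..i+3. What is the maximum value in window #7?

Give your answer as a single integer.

step 1: append 15 -> window=[15] (not full yet)
step 2: append 17 -> window=[15, 17] (not full yet)
step 3: append 22 -> window=[15, 17, 22] (not full yet)
step 4: append 17 -> window=[15, 17, 22, 17] -> max=22
step 5: append 21 -> window=[17, 22, 17, 21] -> max=22
step 6: append 14 -> window=[22, 17, 21, 14] -> max=22
step 7: append 6 -> window=[17, 21, 14, 6] -> max=21
step 8: append 21 -> window=[21, 14, 6, 21] -> max=21
step 9: append 0 -> window=[14, 6, 21, 0] -> max=21
step 10: append 21 -> window=[6, 21, 0, 21] -> max=21
Window #7 max = 21

Answer: 21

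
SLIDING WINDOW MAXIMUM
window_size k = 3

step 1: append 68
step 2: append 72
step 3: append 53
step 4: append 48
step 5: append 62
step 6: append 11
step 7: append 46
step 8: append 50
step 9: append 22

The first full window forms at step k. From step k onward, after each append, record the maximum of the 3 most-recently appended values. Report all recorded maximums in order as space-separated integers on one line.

step 1: append 68 -> window=[68] (not full yet)
step 2: append 72 -> window=[68, 72] (not full yet)
step 3: append 53 -> window=[68, 72, 53] -> max=72
step 4: append 48 -> window=[72, 53, 48] -> max=72
step 5: append 62 -> window=[53, 48, 62] -> max=62
step 6: append 11 -> window=[48, 62, 11] -> max=62
step 7: append 46 -> window=[62, 11, 46] -> max=62
step 8: append 50 -> window=[11, 46, 50] -> max=50
step 9: append 22 -> window=[46, 50, 22] -> max=50

Answer: 72 72 62 62 62 50 50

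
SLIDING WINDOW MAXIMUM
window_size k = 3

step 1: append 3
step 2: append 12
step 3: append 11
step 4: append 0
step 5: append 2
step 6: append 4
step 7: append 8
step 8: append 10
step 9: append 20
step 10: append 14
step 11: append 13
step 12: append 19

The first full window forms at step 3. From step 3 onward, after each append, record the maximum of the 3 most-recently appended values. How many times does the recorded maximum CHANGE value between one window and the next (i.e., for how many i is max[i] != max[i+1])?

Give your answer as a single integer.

Answer: 6

Derivation:
step 1: append 3 -> window=[3] (not full yet)
step 2: append 12 -> window=[3, 12] (not full yet)
step 3: append 11 -> window=[3, 12, 11] -> max=12
step 4: append 0 -> window=[12, 11, 0] -> max=12
step 5: append 2 -> window=[11, 0, 2] -> max=11
step 6: append 4 -> window=[0, 2, 4] -> max=4
step 7: append 8 -> window=[2, 4, 8] -> max=8
step 8: append 10 -> window=[4, 8, 10] -> max=10
step 9: append 20 -> window=[8, 10, 20] -> max=20
step 10: append 14 -> window=[10, 20, 14] -> max=20
step 11: append 13 -> window=[20, 14, 13] -> max=20
step 12: append 19 -> window=[14, 13, 19] -> max=19
Recorded maximums: 12 12 11 4 8 10 20 20 20 19
Changes between consecutive maximums: 6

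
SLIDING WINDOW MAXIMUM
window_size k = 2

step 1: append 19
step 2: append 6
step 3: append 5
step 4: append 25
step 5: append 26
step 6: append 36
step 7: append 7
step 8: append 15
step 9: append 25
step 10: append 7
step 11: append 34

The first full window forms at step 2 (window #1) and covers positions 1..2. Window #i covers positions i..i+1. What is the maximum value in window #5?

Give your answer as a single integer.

Answer: 36

Derivation:
step 1: append 19 -> window=[19] (not full yet)
step 2: append 6 -> window=[19, 6] -> max=19
step 3: append 5 -> window=[6, 5] -> max=6
step 4: append 25 -> window=[5, 25] -> max=25
step 5: append 26 -> window=[25, 26] -> max=26
step 6: append 36 -> window=[26, 36] -> max=36
Window #5 max = 36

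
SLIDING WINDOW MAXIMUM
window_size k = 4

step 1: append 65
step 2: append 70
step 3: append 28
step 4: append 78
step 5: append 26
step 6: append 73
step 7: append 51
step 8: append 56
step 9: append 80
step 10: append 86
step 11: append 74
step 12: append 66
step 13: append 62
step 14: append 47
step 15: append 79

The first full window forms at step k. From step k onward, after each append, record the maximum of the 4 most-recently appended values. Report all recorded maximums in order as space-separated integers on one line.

step 1: append 65 -> window=[65] (not full yet)
step 2: append 70 -> window=[65, 70] (not full yet)
step 3: append 28 -> window=[65, 70, 28] (not full yet)
step 4: append 78 -> window=[65, 70, 28, 78] -> max=78
step 5: append 26 -> window=[70, 28, 78, 26] -> max=78
step 6: append 73 -> window=[28, 78, 26, 73] -> max=78
step 7: append 51 -> window=[78, 26, 73, 51] -> max=78
step 8: append 56 -> window=[26, 73, 51, 56] -> max=73
step 9: append 80 -> window=[73, 51, 56, 80] -> max=80
step 10: append 86 -> window=[51, 56, 80, 86] -> max=86
step 11: append 74 -> window=[56, 80, 86, 74] -> max=86
step 12: append 66 -> window=[80, 86, 74, 66] -> max=86
step 13: append 62 -> window=[86, 74, 66, 62] -> max=86
step 14: append 47 -> window=[74, 66, 62, 47] -> max=74
step 15: append 79 -> window=[66, 62, 47, 79] -> max=79

Answer: 78 78 78 78 73 80 86 86 86 86 74 79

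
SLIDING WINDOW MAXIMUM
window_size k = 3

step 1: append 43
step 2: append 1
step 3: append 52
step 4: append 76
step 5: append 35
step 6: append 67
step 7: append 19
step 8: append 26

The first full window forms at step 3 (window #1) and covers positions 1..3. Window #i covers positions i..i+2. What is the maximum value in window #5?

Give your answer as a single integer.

step 1: append 43 -> window=[43] (not full yet)
step 2: append 1 -> window=[43, 1] (not full yet)
step 3: append 52 -> window=[43, 1, 52] -> max=52
step 4: append 76 -> window=[1, 52, 76] -> max=76
step 5: append 35 -> window=[52, 76, 35] -> max=76
step 6: append 67 -> window=[76, 35, 67] -> max=76
step 7: append 19 -> window=[35, 67, 19] -> max=67
Window #5 max = 67

Answer: 67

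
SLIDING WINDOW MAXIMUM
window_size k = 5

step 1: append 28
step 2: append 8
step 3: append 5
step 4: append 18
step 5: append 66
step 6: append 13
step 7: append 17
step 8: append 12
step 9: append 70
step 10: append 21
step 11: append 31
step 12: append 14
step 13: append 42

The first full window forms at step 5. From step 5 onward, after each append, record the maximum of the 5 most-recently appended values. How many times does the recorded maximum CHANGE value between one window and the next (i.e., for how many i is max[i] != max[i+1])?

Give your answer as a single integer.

step 1: append 28 -> window=[28] (not full yet)
step 2: append 8 -> window=[28, 8] (not full yet)
step 3: append 5 -> window=[28, 8, 5] (not full yet)
step 4: append 18 -> window=[28, 8, 5, 18] (not full yet)
step 5: append 66 -> window=[28, 8, 5, 18, 66] -> max=66
step 6: append 13 -> window=[8, 5, 18, 66, 13] -> max=66
step 7: append 17 -> window=[5, 18, 66, 13, 17] -> max=66
step 8: append 12 -> window=[18, 66, 13, 17, 12] -> max=66
step 9: append 70 -> window=[66, 13, 17, 12, 70] -> max=70
step 10: append 21 -> window=[13, 17, 12, 70, 21] -> max=70
step 11: append 31 -> window=[17, 12, 70, 21, 31] -> max=70
step 12: append 14 -> window=[12, 70, 21, 31, 14] -> max=70
step 13: append 42 -> window=[70, 21, 31, 14, 42] -> max=70
Recorded maximums: 66 66 66 66 70 70 70 70 70
Changes between consecutive maximums: 1

Answer: 1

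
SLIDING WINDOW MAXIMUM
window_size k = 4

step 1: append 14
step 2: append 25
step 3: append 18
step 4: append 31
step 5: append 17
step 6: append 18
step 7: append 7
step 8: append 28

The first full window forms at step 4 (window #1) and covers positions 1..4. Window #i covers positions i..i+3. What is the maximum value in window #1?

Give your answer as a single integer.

Answer: 31

Derivation:
step 1: append 14 -> window=[14] (not full yet)
step 2: append 25 -> window=[14, 25] (not full yet)
step 3: append 18 -> window=[14, 25, 18] (not full yet)
step 4: append 31 -> window=[14, 25, 18, 31] -> max=31
Window #1 max = 31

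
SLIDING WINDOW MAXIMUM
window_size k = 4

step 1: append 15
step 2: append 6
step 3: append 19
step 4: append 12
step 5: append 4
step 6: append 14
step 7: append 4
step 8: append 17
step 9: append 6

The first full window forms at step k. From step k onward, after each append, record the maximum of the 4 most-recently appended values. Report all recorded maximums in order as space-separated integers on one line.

Answer: 19 19 19 14 17 17

Derivation:
step 1: append 15 -> window=[15] (not full yet)
step 2: append 6 -> window=[15, 6] (not full yet)
step 3: append 19 -> window=[15, 6, 19] (not full yet)
step 4: append 12 -> window=[15, 6, 19, 12] -> max=19
step 5: append 4 -> window=[6, 19, 12, 4] -> max=19
step 6: append 14 -> window=[19, 12, 4, 14] -> max=19
step 7: append 4 -> window=[12, 4, 14, 4] -> max=14
step 8: append 17 -> window=[4, 14, 4, 17] -> max=17
step 9: append 6 -> window=[14, 4, 17, 6] -> max=17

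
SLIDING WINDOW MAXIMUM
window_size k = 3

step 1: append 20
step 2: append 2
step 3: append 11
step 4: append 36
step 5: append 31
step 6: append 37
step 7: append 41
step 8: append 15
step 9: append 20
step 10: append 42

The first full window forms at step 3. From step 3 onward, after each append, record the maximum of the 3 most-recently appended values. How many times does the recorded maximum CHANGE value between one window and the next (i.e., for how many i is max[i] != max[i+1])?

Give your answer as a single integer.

Answer: 4

Derivation:
step 1: append 20 -> window=[20] (not full yet)
step 2: append 2 -> window=[20, 2] (not full yet)
step 3: append 11 -> window=[20, 2, 11] -> max=20
step 4: append 36 -> window=[2, 11, 36] -> max=36
step 5: append 31 -> window=[11, 36, 31] -> max=36
step 6: append 37 -> window=[36, 31, 37] -> max=37
step 7: append 41 -> window=[31, 37, 41] -> max=41
step 8: append 15 -> window=[37, 41, 15] -> max=41
step 9: append 20 -> window=[41, 15, 20] -> max=41
step 10: append 42 -> window=[15, 20, 42] -> max=42
Recorded maximums: 20 36 36 37 41 41 41 42
Changes between consecutive maximums: 4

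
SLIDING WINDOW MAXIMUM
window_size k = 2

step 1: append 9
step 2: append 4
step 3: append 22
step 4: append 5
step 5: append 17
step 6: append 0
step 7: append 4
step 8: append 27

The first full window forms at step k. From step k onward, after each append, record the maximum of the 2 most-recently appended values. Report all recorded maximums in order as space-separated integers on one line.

step 1: append 9 -> window=[9] (not full yet)
step 2: append 4 -> window=[9, 4] -> max=9
step 3: append 22 -> window=[4, 22] -> max=22
step 4: append 5 -> window=[22, 5] -> max=22
step 5: append 17 -> window=[5, 17] -> max=17
step 6: append 0 -> window=[17, 0] -> max=17
step 7: append 4 -> window=[0, 4] -> max=4
step 8: append 27 -> window=[4, 27] -> max=27

Answer: 9 22 22 17 17 4 27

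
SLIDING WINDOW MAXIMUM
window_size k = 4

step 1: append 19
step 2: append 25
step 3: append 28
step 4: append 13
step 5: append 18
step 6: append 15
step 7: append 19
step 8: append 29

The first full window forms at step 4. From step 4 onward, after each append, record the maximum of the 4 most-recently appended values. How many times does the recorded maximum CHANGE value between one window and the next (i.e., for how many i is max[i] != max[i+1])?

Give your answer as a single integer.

step 1: append 19 -> window=[19] (not full yet)
step 2: append 25 -> window=[19, 25] (not full yet)
step 3: append 28 -> window=[19, 25, 28] (not full yet)
step 4: append 13 -> window=[19, 25, 28, 13] -> max=28
step 5: append 18 -> window=[25, 28, 13, 18] -> max=28
step 6: append 15 -> window=[28, 13, 18, 15] -> max=28
step 7: append 19 -> window=[13, 18, 15, 19] -> max=19
step 8: append 29 -> window=[18, 15, 19, 29] -> max=29
Recorded maximums: 28 28 28 19 29
Changes between consecutive maximums: 2

Answer: 2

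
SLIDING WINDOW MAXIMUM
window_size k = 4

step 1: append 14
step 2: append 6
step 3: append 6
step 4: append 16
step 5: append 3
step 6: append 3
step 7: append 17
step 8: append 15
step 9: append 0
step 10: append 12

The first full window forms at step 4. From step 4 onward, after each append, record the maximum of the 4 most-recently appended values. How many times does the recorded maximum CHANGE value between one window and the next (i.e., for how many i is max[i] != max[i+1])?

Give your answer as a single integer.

step 1: append 14 -> window=[14] (not full yet)
step 2: append 6 -> window=[14, 6] (not full yet)
step 3: append 6 -> window=[14, 6, 6] (not full yet)
step 4: append 16 -> window=[14, 6, 6, 16] -> max=16
step 5: append 3 -> window=[6, 6, 16, 3] -> max=16
step 6: append 3 -> window=[6, 16, 3, 3] -> max=16
step 7: append 17 -> window=[16, 3, 3, 17] -> max=17
step 8: append 15 -> window=[3, 3, 17, 15] -> max=17
step 9: append 0 -> window=[3, 17, 15, 0] -> max=17
step 10: append 12 -> window=[17, 15, 0, 12] -> max=17
Recorded maximums: 16 16 16 17 17 17 17
Changes between consecutive maximums: 1

Answer: 1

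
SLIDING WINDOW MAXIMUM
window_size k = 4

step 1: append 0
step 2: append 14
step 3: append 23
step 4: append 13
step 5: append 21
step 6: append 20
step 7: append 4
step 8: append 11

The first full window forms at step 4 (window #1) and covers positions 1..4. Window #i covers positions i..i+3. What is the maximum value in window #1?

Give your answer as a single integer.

step 1: append 0 -> window=[0] (not full yet)
step 2: append 14 -> window=[0, 14] (not full yet)
step 3: append 23 -> window=[0, 14, 23] (not full yet)
step 4: append 13 -> window=[0, 14, 23, 13] -> max=23
Window #1 max = 23

Answer: 23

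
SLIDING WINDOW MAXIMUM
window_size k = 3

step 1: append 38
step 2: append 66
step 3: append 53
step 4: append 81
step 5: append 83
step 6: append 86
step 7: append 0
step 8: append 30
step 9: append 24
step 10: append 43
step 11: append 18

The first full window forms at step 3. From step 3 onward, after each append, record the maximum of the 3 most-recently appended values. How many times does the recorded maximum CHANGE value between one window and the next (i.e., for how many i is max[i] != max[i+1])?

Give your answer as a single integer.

step 1: append 38 -> window=[38] (not full yet)
step 2: append 66 -> window=[38, 66] (not full yet)
step 3: append 53 -> window=[38, 66, 53] -> max=66
step 4: append 81 -> window=[66, 53, 81] -> max=81
step 5: append 83 -> window=[53, 81, 83] -> max=83
step 6: append 86 -> window=[81, 83, 86] -> max=86
step 7: append 0 -> window=[83, 86, 0] -> max=86
step 8: append 30 -> window=[86, 0, 30] -> max=86
step 9: append 24 -> window=[0, 30, 24] -> max=30
step 10: append 43 -> window=[30, 24, 43] -> max=43
step 11: append 18 -> window=[24, 43, 18] -> max=43
Recorded maximums: 66 81 83 86 86 86 30 43 43
Changes between consecutive maximums: 5

Answer: 5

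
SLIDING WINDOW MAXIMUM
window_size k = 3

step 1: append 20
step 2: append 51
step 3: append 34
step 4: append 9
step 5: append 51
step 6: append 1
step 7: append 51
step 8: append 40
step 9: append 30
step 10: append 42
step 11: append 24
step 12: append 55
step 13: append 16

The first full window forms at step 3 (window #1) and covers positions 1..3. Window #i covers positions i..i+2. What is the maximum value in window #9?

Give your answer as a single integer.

step 1: append 20 -> window=[20] (not full yet)
step 2: append 51 -> window=[20, 51] (not full yet)
step 3: append 34 -> window=[20, 51, 34] -> max=51
step 4: append 9 -> window=[51, 34, 9] -> max=51
step 5: append 51 -> window=[34, 9, 51] -> max=51
step 6: append 1 -> window=[9, 51, 1] -> max=51
step 7: append 51 -> window=[51, 1, 51] -> max=51
step 8: append 40 -> window=[1, 51, 40] -> max=51
step 9: append 30 -> window=[51, 40, 30] -> max=51
step 10: append 42 -> window=[40, 30, 42] -> max=42
step 11: append 24 -> window=[30, 42, 24] -> max=42
Window #9 max = 42

Answer: 42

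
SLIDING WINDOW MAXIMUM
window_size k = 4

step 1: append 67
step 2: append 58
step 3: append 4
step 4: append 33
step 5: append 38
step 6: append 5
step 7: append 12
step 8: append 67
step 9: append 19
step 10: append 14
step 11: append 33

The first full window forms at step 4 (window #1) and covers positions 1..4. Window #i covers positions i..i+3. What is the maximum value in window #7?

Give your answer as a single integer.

step 1: append 67 -> window=[67] (not full yet)
step 2: append 58 -> window=[67, 58] (not full yet)
step 3: append 4 -> window=[67, 58, 4] (not full yet)
step 4: append 33 -> window=[67, 58, 4, 33] -> max=67
step 5: append 38 -> window=[58, 4, 33, 38] -> max=58
step 6: append 5 -> window=[4, 33, 38, 5] -> max=38
step 7: append 12 -> window=[33, 38, 5, 12] -> max=38
step 8: append 67 -> window=[38, 5, 12, 67] -> max=67
step 9: append 19 -> window=[5, 12, 67, 19] -> max=67
step 10: append 14 -> window=[12, 67, 19, 14] -> max=67
Window #7 max = 67

Answer: 67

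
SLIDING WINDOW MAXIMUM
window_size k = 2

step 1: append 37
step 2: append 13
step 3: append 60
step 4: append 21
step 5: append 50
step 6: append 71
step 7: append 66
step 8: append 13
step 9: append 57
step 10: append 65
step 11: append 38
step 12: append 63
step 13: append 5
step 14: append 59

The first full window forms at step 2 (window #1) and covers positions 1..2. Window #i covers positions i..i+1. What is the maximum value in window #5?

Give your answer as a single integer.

step 1: append 37 -> window=[37] (not full yet)
step 2: append 13 -> window=[37, 13] -> max=37
step 3: append 60 -> window=[13, 60] -> max=60
step 4: append 21 -> window=[60, 21] -> max=60
step 5: append 50 -> window=[21, 50] -> max=50
step 6: append 71 -> window=[50, 71] -> max=71
Window #5 max = 71

Answer: 71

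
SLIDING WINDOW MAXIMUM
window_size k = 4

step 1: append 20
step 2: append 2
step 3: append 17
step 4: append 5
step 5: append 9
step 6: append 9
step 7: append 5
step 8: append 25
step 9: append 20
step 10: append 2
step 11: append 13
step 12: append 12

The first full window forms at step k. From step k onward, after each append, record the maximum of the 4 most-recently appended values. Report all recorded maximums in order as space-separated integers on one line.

step 1: append 20 -> window=[20] (not full yet)
step 2: append 2 -> window=[20, 2] (not full yet)
step 3: append 17 -> window=[20, 2, 17] (not full yet)
step 4: append 5 -> window=[20, 2, 17, 5] -> max=20
step 5: append 9 -> window=[2, 17, 5, 9] -> max=17
step 6: append 9 -> window=[17, 5, 9, 9] -> max=17
step 7: append 5 -> window=[5, 9, 9, 5] -> max=9
step 8: append 25 -> window=[9, 9, 5, 25] -> max=25
step 9: append 20 -> window=[9, 5, 25, 20] -> max=25
step 10: append 2 -> window=[5, 25, 20, 2] -> max=25
step 11: append 13 -> window=[25, 20, 2, 13] -> max=25
step 12: append 12 -> window=[20, 2, 13, 12] -> max=20

Answer: 20 17 17 9 25 25 25 25 20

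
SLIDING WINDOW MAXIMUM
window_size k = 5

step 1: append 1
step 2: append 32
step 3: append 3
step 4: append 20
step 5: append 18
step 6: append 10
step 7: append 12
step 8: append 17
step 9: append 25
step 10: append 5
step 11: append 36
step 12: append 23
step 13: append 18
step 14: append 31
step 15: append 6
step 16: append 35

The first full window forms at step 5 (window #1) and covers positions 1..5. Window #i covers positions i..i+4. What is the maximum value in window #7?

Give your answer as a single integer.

Answer: 36

Derivation:
step 1: append 1 -> window=[1] (not full yet)
step 2: append 32 -> window=[1, 32] (not full yet)
step 3: append 3 -> window=[1, 32, 3] (not full yet)
step 4: append 20 -> window=[1, 32, 3, 20] (not full yet)
step 5: append 18 -> window=[1, 32, 3, 20, 18] -> max=32
step 6: append 10 -> window=[32, 3, 20, 18, 10] -> max=32
step 7: append 12 -> window=[3, 20, 18, 10, 12] -> max=20
step 8: append 17 -> window=[20, 18, 10, 12, 17] -> max=20
step 9: append 25 -> window=[18, 10, 12, 17, 25] -> max=25
step 10: append 5 -> window=[10, 12, 17, 25, 5] -> max=25
step 11: append 36 -> window=[12, 17, 25, 5, 36] -> max=36
Window #7 max = 36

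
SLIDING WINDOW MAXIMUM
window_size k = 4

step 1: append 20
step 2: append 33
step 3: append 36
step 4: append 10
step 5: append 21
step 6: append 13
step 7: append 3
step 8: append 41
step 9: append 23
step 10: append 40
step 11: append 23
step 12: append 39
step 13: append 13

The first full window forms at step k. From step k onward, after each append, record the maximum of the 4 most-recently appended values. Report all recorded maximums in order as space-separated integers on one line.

step 1: append 20 -> window=[20] (not full yet)
step 2: append 33 -> window=[20, 33] (not full yet)
step 3: append 36 -> window=[20, 33, 36] (not full yet)
step 4: append 10 -> window=[20, 33, 36, 10] -> max=36
step 5: append 21 -> window=[33, 36, 10, 21] -> max=36
step 6: append 13 -> window=[36, 10, 21, 13] -> max=36
step 7: append 3 -> window=[10, 21, 13, 3] -> max=21
step 8: append 41 -> window=[21, 13, 3, 41] -> max=41
step 9: append 23 -> window=[13, 3, 41, 23] -> max=41
step 10: append 40 -> window=[3, 41, 23, 40] -> max=41
step 11: append 23 -> window=[41, 23, 40, 23] -> max=41
step 12: append 39 -> window=[23, 40, 23, 39] -> max=40
step 13: append 13 -> window=[40, 23, 39, 13] -> max=40

Answer: 36 36 36 21 41 41 41 41 40 40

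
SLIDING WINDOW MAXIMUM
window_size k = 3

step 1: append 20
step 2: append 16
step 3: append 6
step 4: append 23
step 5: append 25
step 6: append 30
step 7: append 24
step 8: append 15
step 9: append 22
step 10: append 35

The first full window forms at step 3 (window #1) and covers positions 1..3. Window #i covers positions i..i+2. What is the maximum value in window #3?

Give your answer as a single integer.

step 1: append 20 -> window=[20] (not full yet)
step 2: append 16 -> window=[20, 16] (not full yet)
step 3: append 6 -> window=[20, 16, 6] -> max=20
step 4: append 23 -> window=[16, 6, 23] -> max=23
step 5: append 25 -> window=[6, 23, 25] -> max=25
Window #3 max = 25

Answer: 25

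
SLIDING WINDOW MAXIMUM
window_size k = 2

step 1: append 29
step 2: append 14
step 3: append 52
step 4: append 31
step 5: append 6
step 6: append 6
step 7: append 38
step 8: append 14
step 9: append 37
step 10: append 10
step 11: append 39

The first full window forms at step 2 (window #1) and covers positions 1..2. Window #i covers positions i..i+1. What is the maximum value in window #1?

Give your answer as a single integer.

step 1: append 29 -> window=[29] (not full yet)
step 2: append 14 -> window=[29, 14] -> max=29
Window #1 max = 29

Answer: 29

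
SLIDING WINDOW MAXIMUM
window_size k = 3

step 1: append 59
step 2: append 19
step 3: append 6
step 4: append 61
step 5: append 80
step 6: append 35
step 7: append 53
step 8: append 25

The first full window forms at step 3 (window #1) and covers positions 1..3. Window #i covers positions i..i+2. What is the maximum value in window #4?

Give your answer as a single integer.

step 1: append 59 -> window=[59] (not full yet)
step 2: append 19 -> window=[59, 19] (not full yet)
step 3: append 6 -> window=[59, 19, 6] -> max=59
step 4: append 61 -> window=[19, 6, 61] -> max=61
step 5: append 80 -> window=[6, 61, 80] -> max=80
step 6: append 35 -> window=[61, 80, 35] -> max=80
Window #4 max = 80

Answer: 80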